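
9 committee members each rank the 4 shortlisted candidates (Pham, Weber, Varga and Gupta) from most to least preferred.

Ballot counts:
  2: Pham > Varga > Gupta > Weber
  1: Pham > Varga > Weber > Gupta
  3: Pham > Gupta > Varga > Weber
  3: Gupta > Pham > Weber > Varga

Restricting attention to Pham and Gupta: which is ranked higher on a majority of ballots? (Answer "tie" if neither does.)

Pham

Ballots ranking Pham above Gupta: 2 + 1 + 3 = 6.
Ballots ranking Gupta above Pham: 9 − 6 = 3.
Pham wins the head-to-head 6–3.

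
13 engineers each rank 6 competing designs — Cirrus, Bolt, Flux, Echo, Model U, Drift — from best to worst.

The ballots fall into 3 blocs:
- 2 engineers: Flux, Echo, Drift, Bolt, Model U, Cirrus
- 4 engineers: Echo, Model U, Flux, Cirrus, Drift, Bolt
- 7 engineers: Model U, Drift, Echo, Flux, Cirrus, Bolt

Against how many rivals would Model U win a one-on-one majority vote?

Model U against each rival (13 engineers):
Model U vs Cirrus: 13 to 0, Model U.
Model U–Bolt: Model U 11–2.
Model U–Flux: Model U 11–2.
Model U–Echo: Model U 7–6.
Model U vs Drift: Model U, 11–2.
Model U beats Cirrus, Bolt, Flux, Echo, Drift — 5 pairwise wins.

5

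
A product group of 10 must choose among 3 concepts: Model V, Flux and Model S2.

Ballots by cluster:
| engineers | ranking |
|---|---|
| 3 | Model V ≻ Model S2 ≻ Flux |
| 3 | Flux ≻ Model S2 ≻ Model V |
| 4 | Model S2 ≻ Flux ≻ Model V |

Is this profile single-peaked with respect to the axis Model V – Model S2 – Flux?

Axis positions: Model V=1, Model S2=2, Flux=3.
Cluster 1 (peak Model V at position 1): ranking walks positions 1-2-3, expanding outward from the peak — single-peaked.
Cluster 2 (peak Flux at position 3): ranking walks positions 3-2-1, expanding outward from the peak — single-peaked.
Cluster 3 (peak Model S2 at position 2): ranking walks positions 2-3-1, expanding outward from the peak — single-peaked.
Every ranking is single-peaked on this axis.

yes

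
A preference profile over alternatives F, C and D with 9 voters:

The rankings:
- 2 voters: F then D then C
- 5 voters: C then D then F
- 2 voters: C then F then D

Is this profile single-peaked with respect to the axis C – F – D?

Axis positions: C=1, F=2, D=3.
Faction 1 (peak F at position 2): ranking walks positions 2-3-1, expanding outward from the peak — single-peaked.
Faction 2: ranking walks positions 1-3-2; D is ranked above F even though F lies between D and the peak C on the axis — preferences dip and rise again. Not single-peaked.
Faction 3 (peak C at position 1): ranking walks positions 1-2-3, expanding outward from the peak — single-peaked.
Faction 2 violates single-peakedness, so the profile is not single-peaked on this axis.

no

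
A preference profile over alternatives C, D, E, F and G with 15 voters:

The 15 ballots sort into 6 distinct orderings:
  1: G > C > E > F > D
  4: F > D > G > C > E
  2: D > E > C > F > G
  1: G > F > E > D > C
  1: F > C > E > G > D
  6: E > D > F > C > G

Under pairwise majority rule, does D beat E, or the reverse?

Ballots ranking D above E: 4 + 2 = 6.
Ballots ranking E above D: 15 − 6 = 9.
E wins the head-to-head 9–6.

E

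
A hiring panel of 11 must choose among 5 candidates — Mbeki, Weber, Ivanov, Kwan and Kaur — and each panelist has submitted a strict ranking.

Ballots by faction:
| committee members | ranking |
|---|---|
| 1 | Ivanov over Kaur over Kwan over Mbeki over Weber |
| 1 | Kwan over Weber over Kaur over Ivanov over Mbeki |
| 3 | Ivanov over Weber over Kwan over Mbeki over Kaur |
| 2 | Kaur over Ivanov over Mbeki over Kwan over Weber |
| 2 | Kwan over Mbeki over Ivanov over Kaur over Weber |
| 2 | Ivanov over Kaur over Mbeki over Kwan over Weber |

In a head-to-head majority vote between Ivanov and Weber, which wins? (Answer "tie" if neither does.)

Ballots ranking Ivanov above Weber: 1 + 3 + 2 + 2 + 2 = 10.
Ballots ranking Weber above Ivanov: 11 − 10 = 1.
Ivanov wins the head-to-head 10–1.

Ivanov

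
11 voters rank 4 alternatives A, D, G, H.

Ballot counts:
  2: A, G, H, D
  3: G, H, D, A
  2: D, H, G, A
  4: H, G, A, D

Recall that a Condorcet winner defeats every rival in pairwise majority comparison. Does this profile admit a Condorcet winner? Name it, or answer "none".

H

Pairwise majorities:
A vs D: 6 to 5, A.
A vs G: A is ranked higher on 2 ballots, G on 9. G wins 9–2.
A vs H: A is ranked higher on 2 ballots, H on 9. H wins 9–2.
D vs G: D preferred on 2 ballots; G wins 9–2.
D vs H: D preferred on 2 ballots; H wins 9–2.
G vs H: G is ranked higher on 2+3 = 5 ballots, H on 6. H wins 6–5.
H defeats every rival head-to-head and is the Condorcet winner.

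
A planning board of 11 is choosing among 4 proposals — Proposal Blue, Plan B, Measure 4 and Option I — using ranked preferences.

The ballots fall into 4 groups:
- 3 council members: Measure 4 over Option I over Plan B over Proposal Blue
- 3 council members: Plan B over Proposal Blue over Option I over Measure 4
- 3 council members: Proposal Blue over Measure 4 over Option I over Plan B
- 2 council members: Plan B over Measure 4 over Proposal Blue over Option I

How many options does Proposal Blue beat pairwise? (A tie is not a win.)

Proposal Blue against each rival (11 council members):
Proposal Blue vs Plan B: Proposal Blue preferred on 3 ballots; Plan B wins 8–3.
Proposal Blue vs Measure 4: Proposal Blue wins 6–5.
Proposal Blue vs Option I: Proposal Blue wins 8–3.
Proposal Blue beats Measure 4, Option I; loses to Plan B — 2 pairwise wins.

2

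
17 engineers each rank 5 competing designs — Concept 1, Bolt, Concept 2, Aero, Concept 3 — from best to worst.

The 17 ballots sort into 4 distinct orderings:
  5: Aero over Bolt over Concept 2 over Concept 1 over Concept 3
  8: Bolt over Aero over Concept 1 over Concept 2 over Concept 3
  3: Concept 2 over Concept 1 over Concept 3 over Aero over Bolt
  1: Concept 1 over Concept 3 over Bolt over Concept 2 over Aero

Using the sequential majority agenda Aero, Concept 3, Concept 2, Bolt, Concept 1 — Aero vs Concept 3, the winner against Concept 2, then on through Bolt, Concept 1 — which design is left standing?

Bolt

Round 1: Aero vs Concept 3 — 13–4, Aero advances.
Round 2: Aero vs Concept 2 — 13–4, Aero advances.
Round 3: Aero vs Bolt — 8–9, Bolt advances.
Round 4: Bolt vs Concept 1 — 13–4, Bolt advances.
Bolt survives the agenda.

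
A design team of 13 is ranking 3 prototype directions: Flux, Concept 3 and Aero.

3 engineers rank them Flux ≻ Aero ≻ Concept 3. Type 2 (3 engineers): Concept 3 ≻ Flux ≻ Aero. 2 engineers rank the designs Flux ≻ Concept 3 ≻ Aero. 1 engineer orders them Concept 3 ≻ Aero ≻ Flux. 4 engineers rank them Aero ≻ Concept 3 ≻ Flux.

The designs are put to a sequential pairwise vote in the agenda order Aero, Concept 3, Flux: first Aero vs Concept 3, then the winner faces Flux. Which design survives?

Flux

Round 1: Aero vs Concept 3 — 7–6, Aero advances.
Round 2: Aero vs Flux — 5–8, Flux advances.
The agenda winner is Flux.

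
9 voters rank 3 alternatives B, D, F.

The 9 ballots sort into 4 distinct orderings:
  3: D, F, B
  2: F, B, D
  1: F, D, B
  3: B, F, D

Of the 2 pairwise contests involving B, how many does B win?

1

B against each rival (9 voters):
B vs D: 5 to 4, B.
B vs F: F, 6–3.
B beats D; loses to F — 1 pairwise win.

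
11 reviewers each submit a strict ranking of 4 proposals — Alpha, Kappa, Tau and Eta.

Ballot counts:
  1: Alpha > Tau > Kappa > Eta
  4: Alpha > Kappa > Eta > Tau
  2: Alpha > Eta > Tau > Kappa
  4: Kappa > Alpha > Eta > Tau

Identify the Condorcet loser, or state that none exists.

Head-to-head results (11 reviewers):
Alpha vs Kappa: 1+4+2 = 7 for Alpha, 4 for Kappa — Alpha by 7–4.
Alpha vs Tau: Alpha, 11–0.
Alpha vs Eta: 1+4+2+4 = 11 for Alpha, 0 for Eta — Alpha by 11–0.
Kappa vs Tau: Kappa wins 8–3.
Kappa vs Eta: Kappa wins 9–2.
Tau vs Eta: 1 for Tau, 10 for Eta — Eta by 10–1.
Tau loses to every other project — it is the Condorcet loser.

Tau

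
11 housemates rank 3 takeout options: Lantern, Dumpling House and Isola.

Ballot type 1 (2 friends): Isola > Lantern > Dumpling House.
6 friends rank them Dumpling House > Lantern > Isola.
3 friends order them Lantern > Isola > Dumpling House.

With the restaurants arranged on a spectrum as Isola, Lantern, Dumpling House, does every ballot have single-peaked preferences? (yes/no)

yes

Axis positions: Isola=1, Lantern=2, Dumpling House=3.
Ballot type 1 (peak Isola at position 1): ranking walks positions 1-2-3, expanding outward from the peak — single-peaked.
Ballot type 2 (peak Dumpling House at position 3): ranking walks positions 3-2-1, expanding outward from the peak — single-peaked.
Ballot type 3 (peak Lantern at position 2): ranking walks positions 2-1-3, expanding outward from the peak — single-peaked.
Every ranking is single-peaked on this axis.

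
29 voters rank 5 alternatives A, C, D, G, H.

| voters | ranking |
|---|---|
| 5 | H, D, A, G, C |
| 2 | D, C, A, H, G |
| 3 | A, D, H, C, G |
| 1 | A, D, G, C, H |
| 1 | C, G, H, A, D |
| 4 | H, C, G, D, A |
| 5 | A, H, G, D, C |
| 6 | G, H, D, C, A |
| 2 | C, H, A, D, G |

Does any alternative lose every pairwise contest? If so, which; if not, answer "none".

Pairwise majorities:
A vs C: C wins 15–14.
A vs D: D wins 17–12.
A vs G: A is ranked higher on 5+2+3+1+5+2 = 18 ballots, G on 11. A wins 18–11.
A vs H: H wins 18–11.
C vs D: 7 to 22, D.
C vs G: G, 17–12.
C vs H: C is ranked higher on 2+1+1+2 = 6 ballots, H on 23. H wins 23–6.
D vs G: G wins 16–13.
D vs H: D preferred on 2+3+1 = 6 ballots; H wins 23–6.
G–H: H 21–8.
No alternative is winless: A beats G; C beats A; D beats A; G beats C; H beats A. There is no Condorcet loser.

none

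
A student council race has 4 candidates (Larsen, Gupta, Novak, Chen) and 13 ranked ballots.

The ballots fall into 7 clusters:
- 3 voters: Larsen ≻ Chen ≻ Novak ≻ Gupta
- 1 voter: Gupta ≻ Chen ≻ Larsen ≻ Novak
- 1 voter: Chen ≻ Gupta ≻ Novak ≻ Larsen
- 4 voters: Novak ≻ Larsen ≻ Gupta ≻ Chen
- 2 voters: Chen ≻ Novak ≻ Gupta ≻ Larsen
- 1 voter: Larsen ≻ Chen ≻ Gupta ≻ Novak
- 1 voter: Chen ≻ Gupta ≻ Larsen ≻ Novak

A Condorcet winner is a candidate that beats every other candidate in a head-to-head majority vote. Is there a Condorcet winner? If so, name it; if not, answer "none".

none

Pairwise majorities:
Larsen vs Gupta: 3+4+1 = 8 for Larsen, 5 for Gupta — Larsen by 8–5.
Larsen vs Novak: 6 to 7, Novak.
Larsen vs Chen: Larsen is ranked higher on 3+4+1 = 8 ballots, Chen on 5. Larsen wins 8–5.
Gupta vs Novak: 1+1+1+1 = 4 for Gupta, 9 for Novak — Novak by 9–4.
Gupta vs Chen: 1+4 = 5 for Gupta, 8 for Chen — Chen by 8–5.
Novak vs Chen: Chen, 9–4.
Each candidate drops at least one matchup (Larsen loses to Novak; Gupta loses to Larsen; Novak loses to Chen; Chen loses to Larsen); the cycle Larsen beats Chen beats Novak beats Larsen rules out a Condorcet winner.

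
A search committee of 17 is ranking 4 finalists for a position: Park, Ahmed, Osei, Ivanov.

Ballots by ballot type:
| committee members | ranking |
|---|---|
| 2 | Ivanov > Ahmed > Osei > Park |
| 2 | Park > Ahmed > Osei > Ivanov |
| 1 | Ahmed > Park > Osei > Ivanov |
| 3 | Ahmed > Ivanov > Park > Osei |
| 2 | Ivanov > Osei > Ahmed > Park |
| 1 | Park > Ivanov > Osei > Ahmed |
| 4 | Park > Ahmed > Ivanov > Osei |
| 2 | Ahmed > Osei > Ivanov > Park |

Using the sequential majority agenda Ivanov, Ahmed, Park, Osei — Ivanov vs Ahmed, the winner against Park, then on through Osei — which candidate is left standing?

Ahmed

Round 1: Ivanov vs Ahmed — 5–12, Ahmed advances.
Round 2: Ahmed vs Park — 10–7, Ahmed advances.
Round 3: Ahmed vs Osei — 14–3, Ahmed advances.
Ahmed survives the agenda.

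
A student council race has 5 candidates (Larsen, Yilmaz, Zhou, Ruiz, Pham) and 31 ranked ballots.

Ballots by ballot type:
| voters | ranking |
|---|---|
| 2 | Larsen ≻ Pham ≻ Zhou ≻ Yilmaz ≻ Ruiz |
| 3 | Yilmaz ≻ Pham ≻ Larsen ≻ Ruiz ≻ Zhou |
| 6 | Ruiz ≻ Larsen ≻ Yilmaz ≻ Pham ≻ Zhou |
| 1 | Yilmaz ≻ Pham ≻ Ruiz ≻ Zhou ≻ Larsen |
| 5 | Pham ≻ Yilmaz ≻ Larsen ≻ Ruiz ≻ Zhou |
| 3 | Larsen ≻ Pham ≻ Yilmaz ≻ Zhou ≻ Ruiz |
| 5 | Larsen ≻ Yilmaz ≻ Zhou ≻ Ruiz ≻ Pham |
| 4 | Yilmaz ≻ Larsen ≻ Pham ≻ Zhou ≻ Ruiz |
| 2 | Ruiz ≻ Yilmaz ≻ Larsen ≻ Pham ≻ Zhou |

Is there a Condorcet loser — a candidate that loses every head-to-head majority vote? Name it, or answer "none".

Zhou

Head-to-head results (31 voters):
Larsen–Yilmaz: Larsen 16–15.
Larsen vs Zhou: Larsen, 30–1.
Larsen–Ruiz: Larsen 22–9.
Larsen vs Pham: Larsen, 22–9.
Yilmaz vs Zhou: Yilmaz, 29–2.
Yilmaz–Ruiz: Yilmaz 23–8.
Yilmaz vs Pham: 21 to 10, Yilmaz.
Zhou vs Ruiz: Ruiz, 17–14.
Zhou vs Pham: Pham, 26–5.
Ruiz vs Pham: Pham wins 18–13.
Only Zhou has no wins; Zhou is the Condorcet loser.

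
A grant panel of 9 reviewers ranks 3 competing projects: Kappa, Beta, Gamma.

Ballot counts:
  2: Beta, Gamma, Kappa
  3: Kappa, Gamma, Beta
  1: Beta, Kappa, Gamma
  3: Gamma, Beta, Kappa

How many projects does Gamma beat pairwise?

Gamma against each rival (9 reviewers):
Gamma vs Kappa: 2+3 = 5 for Gamma, 4 for Kappa — Gamma by 5–4.
Gamma vs Beta: Gamma preferred on 3+3 = 6 ballots; Gamma wins 6–3.
Gamma beats Kappa, Beta — 2 pairwise wins.

2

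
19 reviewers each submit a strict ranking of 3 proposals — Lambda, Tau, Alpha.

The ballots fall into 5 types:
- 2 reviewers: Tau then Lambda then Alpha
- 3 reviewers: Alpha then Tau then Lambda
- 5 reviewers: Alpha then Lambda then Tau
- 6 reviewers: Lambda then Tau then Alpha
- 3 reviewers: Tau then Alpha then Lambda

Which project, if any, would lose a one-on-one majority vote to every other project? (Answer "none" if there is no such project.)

none

Head-to-head results (19 reviewers):
Lambda vs Tau: Lambda preferred on 5+6 = 11 ballots; Lambda wins 11–8.
Lambda vs Alpha: Lambda preferred on 2+6 = 8 ballots; Alpha wins 11–8.
Tau vs Alpha: Tau, 11–8.
Every project wins at least one matchup (Lambda beats Tau; Tau beats Alpha; Alpha beats Lambda), so there is no Condorcet loser.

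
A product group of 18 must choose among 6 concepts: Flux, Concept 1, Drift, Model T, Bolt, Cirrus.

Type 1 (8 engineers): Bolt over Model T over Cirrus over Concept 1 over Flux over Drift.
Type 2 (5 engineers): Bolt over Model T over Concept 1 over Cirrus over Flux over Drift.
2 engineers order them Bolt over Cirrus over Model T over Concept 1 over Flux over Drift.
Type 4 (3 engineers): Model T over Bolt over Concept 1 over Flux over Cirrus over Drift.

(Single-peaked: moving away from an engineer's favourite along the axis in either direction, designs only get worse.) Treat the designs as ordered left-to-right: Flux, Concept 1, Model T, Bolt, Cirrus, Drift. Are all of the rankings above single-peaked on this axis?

Axis positions: Flux=1, Concept 1=2, Model T=3, Bolt=4, Cirrus=5, Drift=6.
Type 1 (peak Bolt at position 4): ranking walks positions 4-3-5-2-1-6, expanding outward from the peak — single-peaked.
Type 2 (peak Bolt at position 4): ranking walks positions 4-3-2-5-1-6, expanding outward from the peak — single-peaked.
Type 3 (peak Bolt at position 4): ranking walks positions 4-5-3-2-1-6, expanding outward from the peak — single-peaked.
Type 4 (peak Model T at position 3): ranking walks positions 3-4-2-1-5-6, expanding outward from the peak — single-peaked.
Every ranking is single-peaked on this axis.

yes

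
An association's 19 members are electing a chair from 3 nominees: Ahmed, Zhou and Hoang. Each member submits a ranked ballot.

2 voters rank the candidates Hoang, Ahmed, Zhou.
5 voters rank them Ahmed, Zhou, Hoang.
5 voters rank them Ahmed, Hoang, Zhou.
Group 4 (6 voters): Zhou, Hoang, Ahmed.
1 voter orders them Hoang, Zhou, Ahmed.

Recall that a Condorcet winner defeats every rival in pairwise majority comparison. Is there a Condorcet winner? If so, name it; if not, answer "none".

Ahmed

Check each pair by majority over 19 ballots:
Ahmed–Zhou: Ahmed 12–7.
Ahmed vs Hoang: Ahmed wins 10–9.
Zhou–Hoang: Zhou 11–8.
Ahmed beats each of Zhou, Hoang — Ahmed is the Condorcet winner.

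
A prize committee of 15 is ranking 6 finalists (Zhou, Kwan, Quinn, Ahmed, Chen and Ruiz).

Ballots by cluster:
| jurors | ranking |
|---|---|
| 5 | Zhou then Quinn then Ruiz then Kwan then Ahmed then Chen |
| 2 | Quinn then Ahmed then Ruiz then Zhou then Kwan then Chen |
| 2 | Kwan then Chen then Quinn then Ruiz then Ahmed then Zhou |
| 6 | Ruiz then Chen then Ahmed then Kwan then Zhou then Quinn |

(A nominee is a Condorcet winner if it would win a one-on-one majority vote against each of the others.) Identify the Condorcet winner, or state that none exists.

none

Head-to-head results (15 jurors):
Zhou vs Kwan: Kwan, 8–7.
Zhou–Quinn: Zhou 11–4.
Zhou vs Ahmed: 5 to 10, Ahmed.
Zhou–Chen: Chen 8–7.
Zhou–Ruiz: Ruiz 10–5.
Kwan vs Quinn: 2+6 = 8 for Kwan, 7 for Quinn — Kwan by 8–7.
Kwan vs Ahmed: Ahmed wins 8–7.
Kwan vs Chen: Kwan, 9–6.
Kwan vs Ruiz: Kwan preferred on 2 ballots; Ruiz wins 13–2.
Quinn vs Ahmed: 9 to 6, Quinn.
Quinn vs Chen: Quinn preferred on 5+2 = 7 ballots; Chen wins 8–7.
Quinn vs Ruiz: 9 to 6, Quinn.
Ahmed vs Chen: Chen wins 8–7.
Ahmed vs Ruiz: Ahmed is ranked higher on 2 ballots, Ruiz on 13. Ruiz wins 13–2.
Chen vs Ruiz: Ruiz, 13–2.
Each nominee drops at least one matchup (Zhou loses to Kwan; Kwan loses to Ahmed; Quinn loses to Zhou; Ahmed loses to Quinn; Chen loses to Kwan; Ruiz loses to Quinn); the cycle Zhou beats Quinn beats Ahmed beats Zhou rules out a Condorcet winner.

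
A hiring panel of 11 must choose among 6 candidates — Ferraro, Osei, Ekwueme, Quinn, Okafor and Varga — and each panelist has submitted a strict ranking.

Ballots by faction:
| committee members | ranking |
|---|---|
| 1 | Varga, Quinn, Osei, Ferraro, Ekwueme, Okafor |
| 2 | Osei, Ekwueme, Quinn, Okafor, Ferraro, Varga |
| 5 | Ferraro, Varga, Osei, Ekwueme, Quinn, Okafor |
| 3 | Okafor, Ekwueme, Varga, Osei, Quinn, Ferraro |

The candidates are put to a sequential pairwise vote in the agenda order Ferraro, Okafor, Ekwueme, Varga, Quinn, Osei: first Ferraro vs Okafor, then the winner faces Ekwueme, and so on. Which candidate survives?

Osei

Round 1: Ferraro vs Okafor — 6–5, Ferraro advances.
Round 2: Ferraro vs Ekwueme — 6–5, Ferraro advances.
Round 3: Ferraro vs Varga — 7–4, Ferraro advances.
Round 4: Ferraro vs Quinn — 5–6, Quinn advances.
Round 5: Quinn vs Osei — 1–10, Osei advances.
Osei survives the agenda.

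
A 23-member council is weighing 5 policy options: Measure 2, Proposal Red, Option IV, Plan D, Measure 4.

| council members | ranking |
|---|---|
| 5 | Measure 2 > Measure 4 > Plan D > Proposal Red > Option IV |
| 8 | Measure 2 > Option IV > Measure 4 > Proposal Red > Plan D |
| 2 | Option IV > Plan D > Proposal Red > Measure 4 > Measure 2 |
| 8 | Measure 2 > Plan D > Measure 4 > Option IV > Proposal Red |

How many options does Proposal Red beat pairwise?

Proposal Red against each rival (23 council members):
Proposal Red vs Measure 2: 2 to 21, Measure 2.
Proposal Red vs Option IV: Option IV wins 18–5.
Proposal Red–Plan D: Plan D 15–8.
Proposal Red vs Measure 4: Measure 4 wins 21–2.
Proposal Red beats no one; loses to Measure 2, Option IV, Plan D, Measure 4 — 0 pairwise wins.

0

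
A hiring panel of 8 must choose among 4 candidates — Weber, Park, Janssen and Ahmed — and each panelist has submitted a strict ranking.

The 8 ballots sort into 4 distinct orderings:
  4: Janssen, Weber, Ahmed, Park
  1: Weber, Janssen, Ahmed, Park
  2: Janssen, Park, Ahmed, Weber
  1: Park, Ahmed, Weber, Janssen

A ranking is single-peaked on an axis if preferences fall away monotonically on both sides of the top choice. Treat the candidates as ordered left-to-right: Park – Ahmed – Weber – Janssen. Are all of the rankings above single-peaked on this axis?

no

Axis positions: Park=1, Ahmed=2, Weber=3, Janssen=4.
Faction 1 (peak Janssen at position 4): ranking walks positions 4-3-2-1, expanding outward from the peak — single-peaked.
Faction 2 (peak Weber at position 3): ranking walks positions 3-4-2-1, expanding outward from the peak — single-peaked.
Faction 3: ranking walks positions 4-1-2-3; Park is ranked above Weber even though Weber lies between Park and the peak Janssen on the axis — preferences dip and rise again. Not single-peaked.
Faction 4 (peak Park at position 1): ranking walks positions 1-2-3-4, expanding outward from the peak — single-peaked.
Faction 3 violates single-peakedness, so the profile is not single-peaked on this axis.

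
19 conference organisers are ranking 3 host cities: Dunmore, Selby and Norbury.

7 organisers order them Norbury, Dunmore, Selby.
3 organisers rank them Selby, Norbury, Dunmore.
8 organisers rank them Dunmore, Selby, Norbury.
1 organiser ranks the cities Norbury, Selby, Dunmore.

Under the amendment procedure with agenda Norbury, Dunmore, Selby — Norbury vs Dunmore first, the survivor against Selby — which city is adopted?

Selby

Round 1: Norbury vs Dunmore — 11–8, Norbury advances.
Round 2: Norbury vs Selby — 8–11, Selby advances.
Selby survives the agenda.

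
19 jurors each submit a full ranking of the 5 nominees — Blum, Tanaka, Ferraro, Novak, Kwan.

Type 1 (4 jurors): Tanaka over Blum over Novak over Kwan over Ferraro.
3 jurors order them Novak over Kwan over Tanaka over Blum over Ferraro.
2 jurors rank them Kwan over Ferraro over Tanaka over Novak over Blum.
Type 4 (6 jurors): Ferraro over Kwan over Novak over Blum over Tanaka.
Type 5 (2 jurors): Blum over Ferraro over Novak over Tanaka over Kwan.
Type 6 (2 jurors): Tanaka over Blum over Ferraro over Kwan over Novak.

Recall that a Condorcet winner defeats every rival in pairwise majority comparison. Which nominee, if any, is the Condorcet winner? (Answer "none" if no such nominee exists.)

none

Check each pair by majority over 19 ballots:
Blum vs Tanaka: 6+2 = 8 for Blum, 11 for Tanaka — Tanaka by 11–8.
Blum vs Ferraro: 11 to 8, Blum.
Blum vs Novak: 4+2+2 = 8 for Blum, 11 for Novak — Novak by 11–8.
Blum vs Kwan: Blum is ranked higher on 4+2+2 = 8 ballots, Kwan on 11. Kwan wins 11–8.
Tanaka vs Ferraro: Tanaka preferred on 4+3+2 = 9 ballots; Ferraro wins 10–9.
Tanaka vs Novak: 4+2+2 = 8 for Tanaka, 11 for Novak — Novak by 11–8.
Tanaka vs Kwan: 8 to 11, Kwan.
Ferraro vs Novak: 2+6+2+2 = 12 for Ferraro, 7 for Novak — Ferraro by 12–7.
Ferraro vs Kwan: 10 to 9, Ferraro.
Novak vs Kwan: Novak preferred on 4+3+2 = 9 ballots; Kwan wins 10–9.
Each nominee drops at least one matchup (Blum loses to Tanaka; Tanaka loses to Ferraro; Ferraro loses to Blum; Novak loses to Ferraro; Kwan loses to Ferraro); the cycle Blum beats Ferraro beats Tanaka beats Blum rules out a Condorcet winner.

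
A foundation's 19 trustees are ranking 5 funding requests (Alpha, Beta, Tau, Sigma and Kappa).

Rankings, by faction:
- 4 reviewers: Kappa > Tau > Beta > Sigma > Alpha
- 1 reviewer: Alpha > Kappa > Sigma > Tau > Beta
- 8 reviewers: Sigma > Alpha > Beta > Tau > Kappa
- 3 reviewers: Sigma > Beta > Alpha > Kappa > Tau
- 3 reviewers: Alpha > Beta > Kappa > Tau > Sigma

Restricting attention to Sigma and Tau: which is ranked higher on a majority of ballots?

Sigma

Ballots ranking Sigma above Tau: 1 + 8 + 3 = 12.
Ballots ranking Tau above Sigma: 19 − 12 = 7.
Sigma wins the head-to-head 12–7.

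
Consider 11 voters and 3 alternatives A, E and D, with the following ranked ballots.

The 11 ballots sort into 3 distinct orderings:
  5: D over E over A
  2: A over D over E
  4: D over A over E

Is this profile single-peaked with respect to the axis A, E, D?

no

Axis positions: A=1, E=2, D=3.
Bloc 1 (peak D at position 3): ranking walks positions 3-2-1, expanding outward from the peak — single-peaked.
Bloc 2: ranking walks positions 1-3-2; D is ranked above E even though E lies between D and the peak A on the axis — preferences dip and rise again. Not single-peaked.
Bloc 3: ranking walks positions 3-1-2; A is ranked above E even though E lies between A and the peak D on the axis — preferences dip and rise again. Not single-peaked.
Bloc 2 violates single-peakedness, so the profile is not single-peaked on this axis.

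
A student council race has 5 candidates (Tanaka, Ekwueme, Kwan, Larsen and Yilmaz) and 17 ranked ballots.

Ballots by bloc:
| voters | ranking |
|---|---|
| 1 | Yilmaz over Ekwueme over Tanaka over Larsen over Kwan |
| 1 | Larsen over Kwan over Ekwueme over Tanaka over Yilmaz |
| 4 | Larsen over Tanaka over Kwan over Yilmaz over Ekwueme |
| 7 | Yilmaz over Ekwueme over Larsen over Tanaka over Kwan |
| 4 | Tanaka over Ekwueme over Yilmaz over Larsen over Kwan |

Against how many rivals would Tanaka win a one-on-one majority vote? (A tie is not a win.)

Tanaka against each rival (17 voters):
Tanaka–Ekwueme: Ekwueme 9–8.
Tanaka vs Kwan: 1+4+7+4 = 16 for Tanaka, 1 for Kwan — Tanaka by 16–1.
Tanaka vs Larsen: Tanaka preferred on 1+4 = 5 ballots; Larsen wins 12–5.
Tanaka vs Yilmaz: Tanaka, 9–8.
Tanaka beats Kwan, Yilmaz; loses to Ekwueme, Larsen — 2 pairwise wins.

2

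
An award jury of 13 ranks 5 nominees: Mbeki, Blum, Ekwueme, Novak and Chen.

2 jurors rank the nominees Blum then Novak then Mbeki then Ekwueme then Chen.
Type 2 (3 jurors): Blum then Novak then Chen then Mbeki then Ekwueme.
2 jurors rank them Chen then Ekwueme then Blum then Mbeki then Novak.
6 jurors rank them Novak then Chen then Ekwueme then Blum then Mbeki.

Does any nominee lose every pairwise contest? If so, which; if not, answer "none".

Head-to-head results (13 jurors):
Mbeki vs Blum: Mbeki preferred on 0 ballots; Blum wins 13–0.
Mbeki vs Ekwueme: Ekwueme, 8–5.
Mbeki vs Novak: Novak wins 11–2.
Mbeki vs Chen: Chen, 11–2.
Blum vs Ekwueme: Blum is ranked higher on 2+3 = 5 ballots, Ekwueme on 8. Ekwueme wins 8–5.
Blum vs Novak: 2+3+2 = 7 for Blum, 6 for Novak — Blum by 7–6.
Blum vs Chen: 5 to 8, Chen.
Ekwueme vs Novak: Ekwueme preferred on 2 ballots; Novak wins 11–2.
Ekwueme vs Chen: 2 for Ekwueme, 11 for Chen — Chen by 11–2.
Novak vs Chen: Novak preferred on 2+3+6 = 11 ballots; Novak wins 11–2.
Only Mbeki has no wins; Mbeki is the Condorcet loser.

Mbeki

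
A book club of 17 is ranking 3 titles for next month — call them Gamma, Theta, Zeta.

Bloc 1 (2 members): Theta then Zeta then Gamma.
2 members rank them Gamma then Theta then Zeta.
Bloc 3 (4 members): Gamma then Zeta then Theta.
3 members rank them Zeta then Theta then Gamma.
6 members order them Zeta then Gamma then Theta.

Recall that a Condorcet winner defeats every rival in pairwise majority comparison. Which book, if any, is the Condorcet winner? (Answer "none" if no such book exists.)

Check each pair by majority over 17 ballots:
Gamma vs Theta: Gamma is ranked higher on 2+4+6 = 12 ballots, Theta on 5. Gamma wins 12–5.
Gamma vs Zeta: Gamma is ranked higher on 2+4 = 6 ballots, Zeta on 11. Zeta wins 11–6.
Theta vs Zeta: Theta is ranked higher on 2+2 = 4 ballots, Zeta on 13. Zeta wins 13–4.
Only Zeta has no losses; Zeta is the Condorcet winner.

Zeta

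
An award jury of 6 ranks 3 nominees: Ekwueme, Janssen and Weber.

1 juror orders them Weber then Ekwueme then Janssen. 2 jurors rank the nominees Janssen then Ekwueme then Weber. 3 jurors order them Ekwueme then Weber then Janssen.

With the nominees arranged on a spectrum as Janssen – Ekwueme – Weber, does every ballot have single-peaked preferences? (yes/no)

Axis positions: Janssen=1, Ekwueme=2, Weber=3.
Ballot type 1 (peak Weber at position 3): ranking walks positions 3-2-1, expanding outward from the peak — single-peaked.
Ballot type 2 (peak Janssen at position 1): ranking walks positions 1-2-3, expanding outward from the peak — single-peaked.
Ballot type 3 (peak Ekwueme at position 2): ranking walks positions 2-3-1, expanding outward from the peak — single-peaked.
Every ranking is single-peaked on this axis.

yes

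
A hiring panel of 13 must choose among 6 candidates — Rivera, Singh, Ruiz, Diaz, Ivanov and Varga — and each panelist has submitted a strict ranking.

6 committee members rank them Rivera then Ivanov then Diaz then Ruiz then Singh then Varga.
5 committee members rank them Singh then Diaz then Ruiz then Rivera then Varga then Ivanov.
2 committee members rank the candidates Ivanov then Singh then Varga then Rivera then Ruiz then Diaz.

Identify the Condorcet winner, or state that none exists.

Head-to-head results (13 committee members):
Rivera–Singh: Singh 7–6.
Rivera vs Ruiz: Rivera wins 8–5.
Rivera vs Diaz: Rivera, 8–5.
Rivera vs Ivanov: Rivera, 11–2.
Rivera vs Varga: Rivera wins 11–2.
Singh–Ruiz: Singh 7–6.
Singh–Diaz: Singh 7–6.
Singh–Ivanov: Ivanov 8–5.
Singh vs Varga: Singh, 13–0.
Ruiz vs Diaz: Diaz wins 11–2.
Ruiz vs Ivanov: Ivanov, 8–5.
Ruiz vs Varga: Ruiz, 11–2.
Diaz vs Ivanov: Ivanov wins 8–5.
Diaz–Varga: Diaz 11–2.
Ivanov–Varga: Ivanov 8–5.
Every candidate loses at least once (Rivera loses to Singh; Singh loses to Ivanov; Ruiz loses to Rivera; Diaz loses to Rivera; Ivanov loses to Rivera; Varga loses to Rivera). The majority relation contains the cycle Rivera → Ivanov → Singh → Rivera, so there is no Condorcet winner.

none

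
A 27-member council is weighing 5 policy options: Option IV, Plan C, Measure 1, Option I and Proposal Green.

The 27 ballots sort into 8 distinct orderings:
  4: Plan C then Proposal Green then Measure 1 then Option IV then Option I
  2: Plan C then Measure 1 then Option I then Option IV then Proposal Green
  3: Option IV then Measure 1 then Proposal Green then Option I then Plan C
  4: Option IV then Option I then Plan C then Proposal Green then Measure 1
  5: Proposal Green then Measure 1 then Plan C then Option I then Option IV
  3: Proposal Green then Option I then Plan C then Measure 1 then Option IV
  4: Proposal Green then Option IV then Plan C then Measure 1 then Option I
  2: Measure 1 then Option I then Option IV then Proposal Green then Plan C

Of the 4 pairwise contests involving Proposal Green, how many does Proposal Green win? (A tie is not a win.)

Proposal Green against each rival (27 council members):
Proposal Green vs Option IV: Proposal Green wins 16–11.
Proposal Green vs Plan C: 3+5+3+4+2 = 17 for Proposal Green, 10 for Plan C — Proposal Green by 17–10.
Proposal Green vs Measure 1: Proposal Green preferred on 4+4+5+3+4 = 20 ballots; Proposal Green wins 20–7.
Proposal Green vs Option I: Proposal Green, 19–8.
Proposal Green beats Option IV, Plan C, Measure 1, Option I — 4 pairwise wins.

4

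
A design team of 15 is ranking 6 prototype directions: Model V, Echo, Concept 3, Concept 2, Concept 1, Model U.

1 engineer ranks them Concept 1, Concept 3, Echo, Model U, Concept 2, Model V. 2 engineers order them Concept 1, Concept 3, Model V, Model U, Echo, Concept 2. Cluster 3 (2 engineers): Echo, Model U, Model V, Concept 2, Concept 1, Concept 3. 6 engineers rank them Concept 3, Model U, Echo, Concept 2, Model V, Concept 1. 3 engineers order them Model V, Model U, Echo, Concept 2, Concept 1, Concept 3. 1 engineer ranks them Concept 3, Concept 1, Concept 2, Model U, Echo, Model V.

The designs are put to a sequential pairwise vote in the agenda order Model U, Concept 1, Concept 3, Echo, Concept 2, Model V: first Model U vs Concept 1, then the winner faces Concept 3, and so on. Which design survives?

Round 1: Model U vs Concept 1 — 11–4, Model U advances.
Round 2: Model U vs Concept 3 — 5–10, Concept 3 advances.
Round 3: Concept 3 vs Echo — 10–5, Concept 3 advances.
Round 4: Concept 3 vs Concept 2 — 10–5, Concept 3 advances.
Round 5: Concept 3 vs Model V — 10–5, Concept 3 advances.
Concept 3 survives the agenda.

Concept 3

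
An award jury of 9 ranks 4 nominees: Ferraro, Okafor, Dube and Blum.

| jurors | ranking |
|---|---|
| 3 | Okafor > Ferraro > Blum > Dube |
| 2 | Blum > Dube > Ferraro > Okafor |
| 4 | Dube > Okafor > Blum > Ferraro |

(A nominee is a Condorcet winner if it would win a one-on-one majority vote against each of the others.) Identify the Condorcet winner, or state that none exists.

none

Pairwise majorities:
Ferraro–Okafor: Okafor 7–2.
Ferraro vs Dube: Dube wins 6–3.
Ferraro vs Blum: Blum wins 6–3.
Okafor vs Dube: Dube wins 6–3.
Okafor vs Blum: 7 to 2, Okafor.
Dube vs Blum: Blum, 5–4.
Each nominee drops at least one matchup (Ferraro loses to Okafor; Okafor loses to Dube; Dube loses to Blum; Blum loses to Okafor); the cycle Okafor > Blum > Dube > Okafor rules out a Condorcet winner.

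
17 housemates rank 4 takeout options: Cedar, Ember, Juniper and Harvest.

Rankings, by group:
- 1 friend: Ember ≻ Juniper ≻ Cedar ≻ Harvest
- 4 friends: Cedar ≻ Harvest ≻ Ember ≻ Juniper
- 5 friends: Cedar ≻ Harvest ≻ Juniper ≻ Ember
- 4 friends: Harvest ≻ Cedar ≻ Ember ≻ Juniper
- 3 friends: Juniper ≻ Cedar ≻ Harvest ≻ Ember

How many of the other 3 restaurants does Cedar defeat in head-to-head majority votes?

Cedar against each rival (17 friends):
Cedar vs Ember: Cedar preferred on 4+5+4+3 = 16 ballots; Cedar wins 16–1.
Cedar–Juniper: Cedar 13–4.
Cedar vs Harvest: Cedar, 13–4.
Cedar beats Ember, Juniper, Harvest — 3 pairwise wins.

3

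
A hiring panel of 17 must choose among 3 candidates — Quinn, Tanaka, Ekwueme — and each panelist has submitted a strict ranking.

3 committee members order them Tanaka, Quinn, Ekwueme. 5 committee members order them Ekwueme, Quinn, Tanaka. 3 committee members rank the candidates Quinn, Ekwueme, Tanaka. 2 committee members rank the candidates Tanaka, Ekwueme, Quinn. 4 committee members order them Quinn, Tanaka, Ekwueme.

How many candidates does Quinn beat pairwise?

2

Quinn against each rival (17 committee members):
Quinn vs Tanaka: Quinn wins 12–5.
Quinn vs Ekwueme: 10 to 7, Quinn.
Quinn beats Tanaka, Ekwueme — 2 pairwise wins.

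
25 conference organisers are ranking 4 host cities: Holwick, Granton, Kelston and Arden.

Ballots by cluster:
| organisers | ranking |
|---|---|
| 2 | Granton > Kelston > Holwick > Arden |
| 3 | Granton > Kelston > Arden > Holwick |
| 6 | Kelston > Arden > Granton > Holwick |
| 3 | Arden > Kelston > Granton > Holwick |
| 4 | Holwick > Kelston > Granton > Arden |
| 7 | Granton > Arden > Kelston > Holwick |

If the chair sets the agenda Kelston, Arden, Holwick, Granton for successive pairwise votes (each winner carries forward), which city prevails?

Round 1: Kelston vs Arden — 15–10, Kelston advances.
Round 2: Kelston vs Holwick — 21–4, Kelston advances.
Round 3: Kelston vs Granton — 13–12, Kelston advances.
The agenda winner is Kelston.

Kelston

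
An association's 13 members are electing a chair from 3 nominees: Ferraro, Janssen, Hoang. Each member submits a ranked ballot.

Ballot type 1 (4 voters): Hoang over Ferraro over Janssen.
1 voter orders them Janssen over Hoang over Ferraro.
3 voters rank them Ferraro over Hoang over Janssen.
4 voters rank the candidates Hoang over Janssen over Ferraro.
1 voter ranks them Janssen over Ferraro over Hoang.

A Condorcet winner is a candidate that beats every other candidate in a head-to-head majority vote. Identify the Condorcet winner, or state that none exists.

Pairwise majorities:
Ferraro–Janssen: Ferraro 7–6.
Ferraro vs Hoang: Ferraro is ranked higher on 3+1 = 4 ballots, Hoang on 9. Hoang wins 9–4.
Janssen–Hoang: Hoang 11–2.
Hoang defeats every rival head-to-head and is the Condorcet winner.

Hoang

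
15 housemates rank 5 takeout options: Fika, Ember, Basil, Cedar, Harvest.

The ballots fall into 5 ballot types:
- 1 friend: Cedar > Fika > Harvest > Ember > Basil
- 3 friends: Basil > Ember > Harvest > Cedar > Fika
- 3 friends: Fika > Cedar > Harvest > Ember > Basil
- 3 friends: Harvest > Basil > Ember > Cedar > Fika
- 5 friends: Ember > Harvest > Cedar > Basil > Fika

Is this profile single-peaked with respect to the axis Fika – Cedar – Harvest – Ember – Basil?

Axis positions: Fika=1, Cedar=2, Harvest=3, Ember=4, Basil=5.
Ballot type 1 (peak Cedar at position 2): ranking walks positions 2-1-3-4-5, expanding outward from the peak — single-peaked.
Ballot type 2 (peak Basil at position 5): ranking walks positions 5-4-3-2-1, expanding outward from the peak — single-peaked.
Ballot type 3 (peak Fika at position 1): ranking walks positions 1-2-3-4-5, expanding outward from the peak — single-peaked.
Ballot type 4: ranking walks positions 3-5-4-2-1; Basil is ranked above Ember even though Ember lies between Basil and the peak Harvest on the axis — preferences dip and rise again. Not single-peaked.
Ballot type 5 (peak Ember at position 4): ranking walks positions 4-3-2-5-1, expanding outward from the peak — single-peaked.
Ballot type 4 violates single-peakedness, so the profile is not single-peaked on this axis.

no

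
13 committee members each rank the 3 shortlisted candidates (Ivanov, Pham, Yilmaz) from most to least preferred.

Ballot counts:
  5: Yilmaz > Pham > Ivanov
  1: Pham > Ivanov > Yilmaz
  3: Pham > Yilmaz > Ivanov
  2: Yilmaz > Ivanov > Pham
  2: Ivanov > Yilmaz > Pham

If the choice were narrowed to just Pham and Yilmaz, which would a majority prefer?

Ballots ranking Pham above Yilmaz: 1 + 3 = 4.
Ballots ranking Yilmaz above Pham: 13 − 4 = 9.
Yilmaz wins the head-to-head 9–4.

Yilmaz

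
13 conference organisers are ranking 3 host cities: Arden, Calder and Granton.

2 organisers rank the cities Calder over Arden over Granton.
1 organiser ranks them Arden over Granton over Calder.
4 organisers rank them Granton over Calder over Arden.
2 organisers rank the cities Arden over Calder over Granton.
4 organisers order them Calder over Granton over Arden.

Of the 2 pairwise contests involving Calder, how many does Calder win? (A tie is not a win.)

Calder against each rival (13 organisers):
Calder vs Arden: Calder is ranked higher on 2+4+4 = 10 ballots, Arden on 3. Calder wins 10–3.
Calder–Granton: Calder 8–5.
Calder beats Arden, Granton — 2 pairwise wins.

2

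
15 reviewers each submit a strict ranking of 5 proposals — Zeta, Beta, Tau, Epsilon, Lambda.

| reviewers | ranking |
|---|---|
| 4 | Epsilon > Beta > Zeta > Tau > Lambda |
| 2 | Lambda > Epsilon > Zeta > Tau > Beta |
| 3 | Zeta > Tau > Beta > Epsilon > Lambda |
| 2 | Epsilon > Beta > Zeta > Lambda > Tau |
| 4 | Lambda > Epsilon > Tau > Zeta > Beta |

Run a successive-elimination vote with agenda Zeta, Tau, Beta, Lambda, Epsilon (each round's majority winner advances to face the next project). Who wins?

Round 1: Zeta vs Tau — 11–4, Zeta advances.
Round 2: Zeta vs Beta — 9–6, Zeta advances.
Round 3: Zeta vs Lambda — 9–6, Zeta advances.
Round 4: Zeta vs Epsilon — 3–12, Epsilon advances.
The agenda winner is Epsilon.

Epsilon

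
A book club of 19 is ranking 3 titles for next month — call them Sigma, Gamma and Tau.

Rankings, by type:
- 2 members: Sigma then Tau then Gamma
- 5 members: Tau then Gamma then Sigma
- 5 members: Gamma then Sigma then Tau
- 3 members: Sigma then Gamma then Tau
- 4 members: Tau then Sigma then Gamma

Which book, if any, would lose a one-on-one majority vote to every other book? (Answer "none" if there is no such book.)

Head-to-head results (19 members):
Sigma vs Gamma: Sigma preferred on 2+3+4 = 9 ballots; Gamma wins 10–9.
Sigma vs Tau: Sigma preferred on 2+5+3 = 10 ballots; Sigma wins 10–9.
Gamma vs Tau: 8 to 11, Tau.
Each book has at least one pairwise win (Sigma beats Tau; Gamma beats Sigma; Tau beats Gamma) — no Condorcet loser.

none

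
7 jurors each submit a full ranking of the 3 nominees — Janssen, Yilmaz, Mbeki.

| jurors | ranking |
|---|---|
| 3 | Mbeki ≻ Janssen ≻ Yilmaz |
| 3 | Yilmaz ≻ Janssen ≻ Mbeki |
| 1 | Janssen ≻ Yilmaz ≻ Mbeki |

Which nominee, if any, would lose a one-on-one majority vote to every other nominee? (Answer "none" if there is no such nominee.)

Pairwise majorities:
Janssen vs Yilmaz: Janssen wins 4–3.
Janssen vs Mbeki: 4 to 3, Janssen.
Yilmaz vs Mbeki: 4 to 3, Yilmaz.
Mbeki is beaten in every head-to-head and is the Condorcet loser.

Mbeki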